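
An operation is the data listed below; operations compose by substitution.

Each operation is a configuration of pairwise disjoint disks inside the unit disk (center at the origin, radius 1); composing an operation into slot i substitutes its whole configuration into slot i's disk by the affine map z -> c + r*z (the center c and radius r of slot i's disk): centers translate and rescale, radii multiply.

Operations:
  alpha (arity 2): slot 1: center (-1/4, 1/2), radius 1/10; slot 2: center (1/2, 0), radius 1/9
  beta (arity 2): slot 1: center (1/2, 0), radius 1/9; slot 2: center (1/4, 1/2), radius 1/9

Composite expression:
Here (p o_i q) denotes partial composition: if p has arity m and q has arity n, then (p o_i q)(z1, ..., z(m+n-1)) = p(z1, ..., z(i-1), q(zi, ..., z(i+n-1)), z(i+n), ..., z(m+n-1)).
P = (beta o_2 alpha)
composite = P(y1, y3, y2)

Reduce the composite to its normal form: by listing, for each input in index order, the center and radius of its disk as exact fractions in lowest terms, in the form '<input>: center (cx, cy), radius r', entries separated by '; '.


Nesting under beta composes maps z -> c + r*z down each y-path.
input y1: applying the 1 nested substitution gives center (1/2, 0), radius 1/9
input y3: applying the 2 nested substitutions gives center (2/9, 5/9), radius 1/90
input y2: applying the 2 nested substitutions gives center (11/36, 1/2), radius 1/81

y1: center (1/2, 0), radius 1/9; y2: center (11/36, 1/2), radius 1/81; y3: center (2/9, 5/9), radius 1/90


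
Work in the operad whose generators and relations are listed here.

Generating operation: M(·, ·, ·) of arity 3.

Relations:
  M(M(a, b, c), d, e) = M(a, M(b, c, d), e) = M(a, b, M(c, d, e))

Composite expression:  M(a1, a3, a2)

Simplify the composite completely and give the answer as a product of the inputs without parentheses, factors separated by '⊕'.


a1 ⊕ a3 ⊕ a2


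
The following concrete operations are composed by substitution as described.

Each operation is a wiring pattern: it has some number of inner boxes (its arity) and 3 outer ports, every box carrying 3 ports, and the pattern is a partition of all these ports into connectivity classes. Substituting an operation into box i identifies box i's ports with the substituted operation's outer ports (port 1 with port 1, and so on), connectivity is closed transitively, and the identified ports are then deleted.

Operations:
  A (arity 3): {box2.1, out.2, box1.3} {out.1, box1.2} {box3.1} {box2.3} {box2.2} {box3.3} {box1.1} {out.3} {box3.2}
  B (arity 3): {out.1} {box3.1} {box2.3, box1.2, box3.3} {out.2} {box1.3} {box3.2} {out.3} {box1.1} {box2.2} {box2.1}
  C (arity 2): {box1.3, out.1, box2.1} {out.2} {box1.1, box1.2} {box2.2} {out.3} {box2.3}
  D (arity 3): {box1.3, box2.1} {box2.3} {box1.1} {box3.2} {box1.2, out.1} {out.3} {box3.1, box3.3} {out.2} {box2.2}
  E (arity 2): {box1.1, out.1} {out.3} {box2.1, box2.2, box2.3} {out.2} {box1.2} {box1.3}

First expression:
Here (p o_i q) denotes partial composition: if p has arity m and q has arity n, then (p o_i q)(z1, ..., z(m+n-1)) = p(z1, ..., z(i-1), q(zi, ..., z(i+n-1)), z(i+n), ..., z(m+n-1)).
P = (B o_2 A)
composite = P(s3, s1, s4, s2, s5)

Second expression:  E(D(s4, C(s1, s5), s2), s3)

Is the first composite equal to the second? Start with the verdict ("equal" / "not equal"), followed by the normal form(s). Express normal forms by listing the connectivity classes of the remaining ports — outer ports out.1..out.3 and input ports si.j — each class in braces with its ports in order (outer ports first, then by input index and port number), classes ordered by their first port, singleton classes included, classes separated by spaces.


In normal form, the first expression is {out.1} {out.2} {out.3} {s1.1} {s1.2} {s1.3, s4.1} {s2.1} {s2.2} {s2.3} {s3.1} {s3.2, s5.3} {s3.3} {s4.2} {s4.3} {s5.1} {s5.2}
In normal form, the second expression is {out.1, s4.2} {out.2} {out.3} {s1.1, s1.2} {s1.3, s4.3, s5.1} {s2.1, s2.3} {s2.2} {s3.1, s3.2, s3.3} {s4.1} {s5.2} {s5.3}
Distinct normal forms: not equal.

not equal: they reduce to {out.1} {out.2} {out.3} {s1.1} {s1.2} {s1.3, s4.1} {s2.1} {s2.2} {s2.3} {s3.1} {s3.2, s5.3} {s3.3} {s4.2} {s4.3} {s5.1} {s5.2} and {out.1, s4.2} {out.2} {out.3} {s1.1, s1.2} {s1.3, s4.3, s5.1} {s2.1, s2.3} {s2.2} {s3.1, s3.2, s3.3} {s4.1} {s5.2} {s5.3}


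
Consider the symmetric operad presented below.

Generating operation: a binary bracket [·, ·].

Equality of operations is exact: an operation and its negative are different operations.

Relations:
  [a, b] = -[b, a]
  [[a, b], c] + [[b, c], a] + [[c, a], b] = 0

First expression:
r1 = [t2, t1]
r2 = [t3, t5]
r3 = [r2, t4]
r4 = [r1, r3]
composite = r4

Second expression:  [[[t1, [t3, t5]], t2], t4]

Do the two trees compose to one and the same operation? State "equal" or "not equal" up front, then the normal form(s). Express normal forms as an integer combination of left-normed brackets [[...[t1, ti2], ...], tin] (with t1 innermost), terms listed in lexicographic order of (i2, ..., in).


not equal: they reduce to -[[[[t1, t2], t3], t5], t4] + [[[[t1, t2], t4], t3], t5] - [[[[t1, t2], t4], t5], t3] + [[[[t1, t2], t5], t3], t4] and [[[[t1, t3], t5], t2], t4] - [[[[t1, t5], t3], t2], t4]

The first expression, normalized: -[[[[t1, t2], t3], t5], t4] + [[[[t1, t2], t4], t3], t5] - [[[[t1, t2], t4], t5], t3] + [[[[t1, t2], t5], t3], t4]
The second expression, normalized: [[[[t1, t3], t5], t2], t4] - [[[[t1, t5], t3], t2], t4]
Different reductions; not equal.


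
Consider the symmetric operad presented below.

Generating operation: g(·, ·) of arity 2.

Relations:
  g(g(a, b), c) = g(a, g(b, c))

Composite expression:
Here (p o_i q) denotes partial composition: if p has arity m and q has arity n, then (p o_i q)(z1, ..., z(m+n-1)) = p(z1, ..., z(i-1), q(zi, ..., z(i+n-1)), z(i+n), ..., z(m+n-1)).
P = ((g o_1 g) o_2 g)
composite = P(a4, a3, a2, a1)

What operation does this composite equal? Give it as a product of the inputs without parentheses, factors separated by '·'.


Every regrouping of g is equal, so read the a-inputs in written order.
g(a3, a2) flattens to a3 · a2
g(a4, g(a3, a2)) flattens to a4 · a3 · a2
g(g(a4, g(a3, a2)), a1) flattens to a4 · a3 · a2 · a1

a4 · a3 · a2 · a1


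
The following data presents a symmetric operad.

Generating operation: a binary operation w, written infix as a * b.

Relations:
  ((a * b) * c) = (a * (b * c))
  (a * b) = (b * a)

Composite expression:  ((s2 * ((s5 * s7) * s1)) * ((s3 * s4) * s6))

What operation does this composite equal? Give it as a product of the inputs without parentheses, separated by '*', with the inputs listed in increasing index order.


s1 * s2 * s3 * s4 * s5 * s6 * s7

With w associative and commutative, the s-input set is all that matters.
(s5 * s7) flattens to s5 * s7
((s5 * s7) * s1) flattens to s5 * s7 * s1
(s2 * ((s5 * s7) * s1)) flattens to s2 * s5 * s7 * s1
(s3 * s4) flattens to s3 * s4
((s3 * s4) * s6) flattens to s3 * s4 * s6
((s2 * ((s5 * s7) * s1)) * ((s3 * s4) * s6)) flattens to s2 * s5 * s7 * s1 * s3 * s4 * s6
reordering the factors by index: s1 * s2 * s3 * s4 * s5 * s6 * s7


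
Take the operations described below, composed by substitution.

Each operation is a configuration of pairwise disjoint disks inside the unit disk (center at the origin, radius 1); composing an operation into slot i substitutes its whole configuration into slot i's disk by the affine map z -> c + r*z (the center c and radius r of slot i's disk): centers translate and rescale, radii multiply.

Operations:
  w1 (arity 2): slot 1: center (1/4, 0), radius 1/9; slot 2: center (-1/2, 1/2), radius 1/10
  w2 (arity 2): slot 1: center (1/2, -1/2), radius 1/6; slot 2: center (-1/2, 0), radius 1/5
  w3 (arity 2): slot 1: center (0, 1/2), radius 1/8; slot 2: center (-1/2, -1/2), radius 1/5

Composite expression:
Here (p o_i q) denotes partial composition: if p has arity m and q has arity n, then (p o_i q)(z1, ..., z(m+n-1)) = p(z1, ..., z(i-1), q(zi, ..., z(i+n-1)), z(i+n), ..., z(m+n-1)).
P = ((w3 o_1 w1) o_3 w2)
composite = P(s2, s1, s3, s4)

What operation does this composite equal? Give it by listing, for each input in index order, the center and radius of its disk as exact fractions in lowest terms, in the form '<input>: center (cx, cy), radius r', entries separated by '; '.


s1: center (-1/16, 9/16), radius 1/80; s2: center (1/32, 1/2), radius 1/72; s3: center (-2/5, -3/5), radius 1/30; s4: center (-3/5, -1/2), radius 1/25

Each s-disk chains the slot maps above it in w3; radii multiply.
input s2: applying the 2 nested substitutions gives center (1/32, 1/2), radius 1/72
input s1: applying the 2 nested substitutions gives center (-1/16, 9/16), radius 1/80
input s3: applying the 2 nested substitutions gives center (-2/5, -3/5), radius 1/30
input s4: applying the 2 nested substitutions gives center (-3/5, -1/2), radius 1/25


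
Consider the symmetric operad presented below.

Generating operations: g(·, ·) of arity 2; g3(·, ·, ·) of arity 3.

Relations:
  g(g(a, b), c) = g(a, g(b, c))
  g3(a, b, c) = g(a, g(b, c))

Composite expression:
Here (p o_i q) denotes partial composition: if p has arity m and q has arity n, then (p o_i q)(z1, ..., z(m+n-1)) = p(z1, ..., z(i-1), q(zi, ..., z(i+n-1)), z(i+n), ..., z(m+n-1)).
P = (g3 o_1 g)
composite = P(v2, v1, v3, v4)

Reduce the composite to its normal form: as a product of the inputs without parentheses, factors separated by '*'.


v2 * v1 * v3 * v4

Under associativity of g3, the answer is the v's in reading order.
g(v2, v1) spells out as v2 * v1
g3(g(v2, v1), v3, v4) spells out as v2 * v1 * v3 * v4


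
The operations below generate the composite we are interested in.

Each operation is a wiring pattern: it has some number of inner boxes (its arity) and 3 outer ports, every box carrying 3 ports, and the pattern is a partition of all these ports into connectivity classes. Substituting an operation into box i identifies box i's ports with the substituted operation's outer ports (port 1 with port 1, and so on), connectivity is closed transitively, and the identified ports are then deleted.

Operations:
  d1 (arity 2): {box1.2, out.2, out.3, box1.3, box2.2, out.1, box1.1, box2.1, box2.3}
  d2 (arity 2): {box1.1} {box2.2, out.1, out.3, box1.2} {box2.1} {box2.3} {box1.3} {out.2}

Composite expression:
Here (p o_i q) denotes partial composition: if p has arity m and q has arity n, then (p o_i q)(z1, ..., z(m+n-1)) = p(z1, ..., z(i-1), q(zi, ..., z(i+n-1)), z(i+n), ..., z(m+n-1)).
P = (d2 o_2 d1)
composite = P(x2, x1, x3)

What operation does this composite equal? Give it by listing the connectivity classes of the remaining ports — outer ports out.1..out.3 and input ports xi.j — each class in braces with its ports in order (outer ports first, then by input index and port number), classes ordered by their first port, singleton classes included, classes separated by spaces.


Reachability decides: close wires over d2-identified ports.
the subtree at d1 composes to {out.1, out.2, out.3, x1.1, x1.2, x1.3, x3.1, x3.2, x3.3} on (x1, x3); out.j = own outer ports
the subtree at d2 composes to {out.1, out.3, x1.1, x1.2, x1.3, x2.2, x3.1, x3.2, x3.3} {out.2} {x2.1} {x2.3} on (x2, x1, x3); out.j = own outer ports

{out.1, out.3, x1.1, x1.2, x1.3, x2.2, x3.1, x3.2, x3.3} {out.2} {x2.1} {x2.3}


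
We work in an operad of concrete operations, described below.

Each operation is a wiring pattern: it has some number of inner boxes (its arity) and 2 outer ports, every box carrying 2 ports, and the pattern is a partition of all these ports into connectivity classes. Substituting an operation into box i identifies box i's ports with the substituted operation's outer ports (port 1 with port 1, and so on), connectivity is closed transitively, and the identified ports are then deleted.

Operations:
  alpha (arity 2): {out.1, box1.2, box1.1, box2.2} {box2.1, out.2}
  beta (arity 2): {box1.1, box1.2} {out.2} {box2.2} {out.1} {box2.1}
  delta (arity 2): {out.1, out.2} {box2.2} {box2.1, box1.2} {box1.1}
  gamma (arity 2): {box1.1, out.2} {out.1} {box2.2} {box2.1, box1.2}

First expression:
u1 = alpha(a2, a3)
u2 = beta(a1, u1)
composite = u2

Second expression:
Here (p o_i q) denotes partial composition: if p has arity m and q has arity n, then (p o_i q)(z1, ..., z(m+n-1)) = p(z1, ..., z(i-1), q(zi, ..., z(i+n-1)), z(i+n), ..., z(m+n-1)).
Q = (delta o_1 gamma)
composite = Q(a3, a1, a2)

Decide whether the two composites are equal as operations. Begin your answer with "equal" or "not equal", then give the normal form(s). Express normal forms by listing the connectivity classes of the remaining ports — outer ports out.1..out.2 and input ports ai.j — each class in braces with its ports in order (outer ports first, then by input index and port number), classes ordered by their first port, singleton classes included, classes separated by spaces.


not equal; first: {out.1} {out.2} {a1.1, a1.2} {a2.1, a2.2, a3.2} {a3.1}; second: {out.1, out.2} {a1.1, a3.2} {a1.2} {a2.1, a3.1} {a2.2}

The first expression reduces to {out.1} {out.2} {a1.1, a1.2} {a2.1, a2.2, a3.2} {a3.1}
The second expression reduces to {out.1, out.2} {a1.1, a3.2} {a1.2} {a2.1, a3.1} {a2.2}
Different reductions; not equal.


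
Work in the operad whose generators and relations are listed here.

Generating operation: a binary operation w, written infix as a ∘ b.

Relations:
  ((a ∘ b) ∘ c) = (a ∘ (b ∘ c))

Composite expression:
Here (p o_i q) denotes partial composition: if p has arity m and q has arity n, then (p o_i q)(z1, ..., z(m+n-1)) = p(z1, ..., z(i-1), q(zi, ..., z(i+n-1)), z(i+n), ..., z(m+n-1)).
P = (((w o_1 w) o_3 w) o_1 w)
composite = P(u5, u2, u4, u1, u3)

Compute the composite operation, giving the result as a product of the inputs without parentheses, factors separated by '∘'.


u5 ∘ u2 ∘ u4 ∘ u1 ∘ u3

Under associativity of w, the answer is the u's in reading order.
(u5 ∘ u2) flattens to u5 ∘ u2
((u5 ∘ u2) ∘ u4) flattens to u5 ∘ u2 ∘ u4
(u1 ∘ u3) flattens to u1 ∘ u3
(((u5 ∘ u2) ∘ u4) ∘ (u1 ∘ u3)) flattens to u5 ∘ u2 ∘ u4 ∘ u1 ∘ u3


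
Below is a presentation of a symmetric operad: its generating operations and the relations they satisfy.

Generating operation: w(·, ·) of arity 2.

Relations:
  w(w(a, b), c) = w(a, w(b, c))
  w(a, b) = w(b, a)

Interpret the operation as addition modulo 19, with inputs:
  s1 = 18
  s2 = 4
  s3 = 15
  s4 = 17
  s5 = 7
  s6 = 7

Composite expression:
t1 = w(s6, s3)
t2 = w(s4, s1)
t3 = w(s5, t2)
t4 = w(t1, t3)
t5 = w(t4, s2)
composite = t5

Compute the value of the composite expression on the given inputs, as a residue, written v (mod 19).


11 (mod 19)


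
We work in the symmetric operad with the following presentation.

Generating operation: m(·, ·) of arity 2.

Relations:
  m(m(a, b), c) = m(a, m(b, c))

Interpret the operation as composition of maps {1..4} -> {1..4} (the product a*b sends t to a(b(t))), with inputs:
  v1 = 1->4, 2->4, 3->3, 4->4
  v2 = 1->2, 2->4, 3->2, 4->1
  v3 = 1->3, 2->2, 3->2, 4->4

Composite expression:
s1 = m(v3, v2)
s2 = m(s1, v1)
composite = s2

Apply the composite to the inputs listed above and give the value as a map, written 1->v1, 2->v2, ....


1->3, 2->3, 3->2, 4->3

m(v3, v2) = 1->2, 2->4, 3->2, 4->3
m(m(v3, v2), v1) = 1->3, 2->3, 3->2, 4->3


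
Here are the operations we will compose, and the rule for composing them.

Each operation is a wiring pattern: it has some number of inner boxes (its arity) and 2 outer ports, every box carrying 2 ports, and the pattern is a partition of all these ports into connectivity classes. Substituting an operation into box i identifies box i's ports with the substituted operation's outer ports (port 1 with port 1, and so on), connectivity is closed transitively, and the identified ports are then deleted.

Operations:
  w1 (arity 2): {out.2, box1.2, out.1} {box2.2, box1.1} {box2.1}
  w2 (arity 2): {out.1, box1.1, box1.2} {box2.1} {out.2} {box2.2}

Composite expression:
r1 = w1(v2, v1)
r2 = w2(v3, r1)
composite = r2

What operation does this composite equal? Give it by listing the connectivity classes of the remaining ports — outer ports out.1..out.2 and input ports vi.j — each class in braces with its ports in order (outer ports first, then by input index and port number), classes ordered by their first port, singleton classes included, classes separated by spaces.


Substituting into w2 glues patterns; closure does the rest.
the subtree at w1 composes to {out.1, out.2, v2.2} {v1.1} {v1.2, v2.1} on (v2, v1); out.j = own outer ports
the subtree at w2 composes to {out.1, v3.1, v3.2} {out.2} {v1.1} {v1.2, v2.1} {v2.2} on (v3, v2, v1); out.j = own outer ports

{out.1, v3.1, v3.2} {out.2} {v1.1} {v1.2, v2.1} {v2.2}


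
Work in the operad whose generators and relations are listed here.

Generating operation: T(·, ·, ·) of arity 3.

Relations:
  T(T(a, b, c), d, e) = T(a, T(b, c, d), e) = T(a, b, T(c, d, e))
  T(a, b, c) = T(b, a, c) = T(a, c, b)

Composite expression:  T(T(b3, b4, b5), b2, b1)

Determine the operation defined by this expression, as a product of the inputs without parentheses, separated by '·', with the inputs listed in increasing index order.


With T associative and commutative, the b-input set is all that matters.
T(b3, b4, b5) spells out as b3 · b4 · b5
T(T(b3, b4, b5), b2, b1) spells out as b3 · b4 · b5 · b2 · b1
rearranged into index order: b1 · b2 · b3 · b4 · b5

b1 · b2 · b3 · b4 · b5


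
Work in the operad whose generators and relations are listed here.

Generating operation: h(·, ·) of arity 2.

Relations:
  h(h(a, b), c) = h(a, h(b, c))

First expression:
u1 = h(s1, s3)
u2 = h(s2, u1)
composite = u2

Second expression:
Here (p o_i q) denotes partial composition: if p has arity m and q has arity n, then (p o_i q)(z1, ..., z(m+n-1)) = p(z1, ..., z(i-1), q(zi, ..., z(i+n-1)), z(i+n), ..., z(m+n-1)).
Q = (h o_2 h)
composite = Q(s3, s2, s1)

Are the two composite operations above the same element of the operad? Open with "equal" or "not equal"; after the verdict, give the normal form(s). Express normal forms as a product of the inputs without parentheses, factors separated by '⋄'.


Reducing the first expression gives s2 ⋄ s1 ⋄ s3
Reducing the second expression gives s3 ⋄ s2 ⋄ s1
No match — not equal.

not equal: they reduce to s2 ⋄ s1 ⋄ s3 and s3 ⋄ s2 ⋄ s1


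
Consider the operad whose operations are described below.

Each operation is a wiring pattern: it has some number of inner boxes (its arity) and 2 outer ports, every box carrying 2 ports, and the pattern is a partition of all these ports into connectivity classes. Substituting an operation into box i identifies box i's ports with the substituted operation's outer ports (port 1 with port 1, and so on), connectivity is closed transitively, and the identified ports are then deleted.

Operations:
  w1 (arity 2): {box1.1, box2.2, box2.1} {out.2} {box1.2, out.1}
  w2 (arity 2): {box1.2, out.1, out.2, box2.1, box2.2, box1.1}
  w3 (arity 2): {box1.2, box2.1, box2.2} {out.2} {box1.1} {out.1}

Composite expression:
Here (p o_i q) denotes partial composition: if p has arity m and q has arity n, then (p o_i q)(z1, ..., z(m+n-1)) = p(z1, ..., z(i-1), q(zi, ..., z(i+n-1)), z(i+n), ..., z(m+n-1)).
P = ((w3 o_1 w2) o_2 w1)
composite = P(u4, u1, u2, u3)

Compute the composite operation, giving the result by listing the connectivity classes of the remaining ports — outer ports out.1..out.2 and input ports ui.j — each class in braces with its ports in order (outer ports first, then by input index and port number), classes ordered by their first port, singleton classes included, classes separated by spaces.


{out.1} {out.2} {u1.1, u2.1, u2.2} {u1.2, u3.1, u3.2, u4.1, u4.2}

After gluing at w3, chains via deleted ports link the u-ports.
w1 over (u1, u2) gives {out.1, u1.2} {out.2} {u1.1, u2.1, u2.2}, out.j being that stage's outer ports
w2 over (u4, u1, u2) gives {out.1, out.2, u1.2, u4.1, u4.2} {u1.1, u2.1, u2.2}, out.j being that stage's outer ports
w3 over (u4, u1, u2, u3) gives {out.1} {out.2} {u1.1, u2.1, u2.2} {u1.2, u3.1, u3.2, u4.1, u4.2}, out.j being that stage's outer ports


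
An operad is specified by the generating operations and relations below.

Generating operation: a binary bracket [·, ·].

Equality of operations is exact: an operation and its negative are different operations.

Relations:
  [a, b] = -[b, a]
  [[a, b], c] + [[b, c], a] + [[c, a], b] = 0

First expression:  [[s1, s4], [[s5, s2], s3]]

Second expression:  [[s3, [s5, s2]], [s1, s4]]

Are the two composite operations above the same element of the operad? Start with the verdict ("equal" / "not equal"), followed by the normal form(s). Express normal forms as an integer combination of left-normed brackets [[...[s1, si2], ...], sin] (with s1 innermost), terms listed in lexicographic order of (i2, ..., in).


The first composite normalizes to -[[[[s1, s4], s2], s5], s3] + [[[[s1, s4], s3], s2], s5] - [[[[s1, s4], s3], s5], s2] + [[[[s1, s4], s5], s2], s3]
The second composite normalizes to -[[[[s1, s4], s2], s5], s3] + [[[[s1, s4], s3], s2], s5] - [[[[s1, s4], s3], s5], s2] + [[[[s1, s4], s5], s2], s3]
The forms coincide; equal.

equal; the common form is -[[[[s1, s4], s2], s5], s3] + [[[[s1, s4], s3], s2], s5] - [[[[s1, s4], s3], s5], s2] + [[[[s1, s4], s5], s2], s3]


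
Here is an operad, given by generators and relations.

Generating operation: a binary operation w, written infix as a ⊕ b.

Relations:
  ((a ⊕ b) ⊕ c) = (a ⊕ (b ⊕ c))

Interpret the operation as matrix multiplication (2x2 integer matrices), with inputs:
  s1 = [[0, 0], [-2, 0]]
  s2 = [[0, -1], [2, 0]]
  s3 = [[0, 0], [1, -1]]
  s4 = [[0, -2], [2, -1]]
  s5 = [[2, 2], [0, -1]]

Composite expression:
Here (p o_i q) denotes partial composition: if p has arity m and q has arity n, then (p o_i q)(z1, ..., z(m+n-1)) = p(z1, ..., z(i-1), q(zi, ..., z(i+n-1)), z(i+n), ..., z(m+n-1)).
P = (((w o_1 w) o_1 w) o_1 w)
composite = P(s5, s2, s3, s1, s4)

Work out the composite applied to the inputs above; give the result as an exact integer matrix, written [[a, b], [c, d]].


[[0, 8], [0, 0]]

(s5 ⊕ s2) = [[4, -2], [-2, 0]]
((s5 ⊕ s2) ⊕ s3) = [[-2, 2], [0, 0]]
(((s5 ⊕ s2) ⊕ s3) ⊕ s1) = [[-4, 0], [0, 0]]
((((s5 ⊕ s2) ⊕ s3) ⊕ s1) ⊕ s4) = [[0, 8], [0, 0]]


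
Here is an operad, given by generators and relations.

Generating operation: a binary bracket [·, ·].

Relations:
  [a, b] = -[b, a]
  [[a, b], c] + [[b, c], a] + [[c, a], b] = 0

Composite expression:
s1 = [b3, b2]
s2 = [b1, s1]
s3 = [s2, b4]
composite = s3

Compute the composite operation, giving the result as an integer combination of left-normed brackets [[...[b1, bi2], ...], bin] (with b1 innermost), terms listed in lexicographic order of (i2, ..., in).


-[[[b1, b2], b3], b4] + [[[b1, b3], b2], b4]

A multilinear Lie element is pinned by b1-initial words (b1 innermost).
Composite bracket: [[b1, [b3, b2]], b4]
The bracket unfolds into 8 signed words via [a, b] = ab - ba (2^3 = 8).
Words beginning with b1 determine it all:
  sign of b1b2b3b4 is -1, so it contributes -[[[b1, b2], b3], b4]
  sign of b1b3b2b4 is +1, so it contributes +[[[b1, b3], b2], b4]


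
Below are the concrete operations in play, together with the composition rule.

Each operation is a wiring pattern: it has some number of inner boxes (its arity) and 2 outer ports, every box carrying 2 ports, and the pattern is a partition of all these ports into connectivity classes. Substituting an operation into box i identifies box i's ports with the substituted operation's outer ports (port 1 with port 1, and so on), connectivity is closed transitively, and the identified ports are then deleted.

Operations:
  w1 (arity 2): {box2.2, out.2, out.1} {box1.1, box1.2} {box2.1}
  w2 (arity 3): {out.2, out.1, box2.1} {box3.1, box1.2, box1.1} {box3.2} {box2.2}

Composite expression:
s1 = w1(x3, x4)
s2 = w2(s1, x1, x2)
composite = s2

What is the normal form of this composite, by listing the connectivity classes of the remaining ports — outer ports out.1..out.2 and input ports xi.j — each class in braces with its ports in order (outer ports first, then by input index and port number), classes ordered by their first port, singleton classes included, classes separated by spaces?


{out.1, out.2, x1.1} {x1.2} {x2.1, x4.2} {x2.2} {x3.1, x3.2} {x4.1}

After gluing at w2, chains via deleted ports link the x-ports.
after w1, the pattern on (x3, x4) reads {out.1, out.2, x4.2} {x3.1, x3.2} {x4.1} (out.j = its outer ports)
after w2, the pattern on (x3, x4, x1, x2) reads {out.1, out.2, x1.1} {x1.2} {x2.1, x4.2} {x2.2} {x3.1, x3.2} {x4.1} (out.j = its outer ports)


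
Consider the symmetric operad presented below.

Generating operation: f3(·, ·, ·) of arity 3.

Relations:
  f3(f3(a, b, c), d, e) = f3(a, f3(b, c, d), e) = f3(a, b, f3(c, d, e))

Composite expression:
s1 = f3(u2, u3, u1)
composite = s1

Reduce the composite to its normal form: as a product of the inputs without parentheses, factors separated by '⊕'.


u2 ⊕ u3 ⊕ u1


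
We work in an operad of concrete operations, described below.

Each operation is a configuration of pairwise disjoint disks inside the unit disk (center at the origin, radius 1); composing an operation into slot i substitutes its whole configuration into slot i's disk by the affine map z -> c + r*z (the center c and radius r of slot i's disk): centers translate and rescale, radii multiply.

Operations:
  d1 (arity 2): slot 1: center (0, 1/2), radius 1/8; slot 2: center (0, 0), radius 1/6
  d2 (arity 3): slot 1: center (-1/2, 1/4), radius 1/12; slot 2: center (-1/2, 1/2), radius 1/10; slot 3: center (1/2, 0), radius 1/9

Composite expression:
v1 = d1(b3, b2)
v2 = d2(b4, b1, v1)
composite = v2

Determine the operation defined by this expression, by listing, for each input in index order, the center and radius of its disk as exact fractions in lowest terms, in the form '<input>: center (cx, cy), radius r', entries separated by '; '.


b1: center (-1/2, 1/2), radius 1/10; b2: center (1/2, 0), radius 1/54; b3: center (1/2, 1/18), radius 1/72; b4: center (-1/2, 1/4), radius 1/12

Below d2, radii multiply path by path; the b-disk centers shift.
b4 passes through 1 substitution, ending at center (-1/2, 1/4), radius 1/12
b1 passes through 1 substitution, ending at center (-1/2, 1/2), radius 1/10
b3 passes through 2 substitutions, ending at center (1/2, 1/18), radius 1/72
b2 passes through 2 substitutions, ending at center (1/2, 0), radius 1/54


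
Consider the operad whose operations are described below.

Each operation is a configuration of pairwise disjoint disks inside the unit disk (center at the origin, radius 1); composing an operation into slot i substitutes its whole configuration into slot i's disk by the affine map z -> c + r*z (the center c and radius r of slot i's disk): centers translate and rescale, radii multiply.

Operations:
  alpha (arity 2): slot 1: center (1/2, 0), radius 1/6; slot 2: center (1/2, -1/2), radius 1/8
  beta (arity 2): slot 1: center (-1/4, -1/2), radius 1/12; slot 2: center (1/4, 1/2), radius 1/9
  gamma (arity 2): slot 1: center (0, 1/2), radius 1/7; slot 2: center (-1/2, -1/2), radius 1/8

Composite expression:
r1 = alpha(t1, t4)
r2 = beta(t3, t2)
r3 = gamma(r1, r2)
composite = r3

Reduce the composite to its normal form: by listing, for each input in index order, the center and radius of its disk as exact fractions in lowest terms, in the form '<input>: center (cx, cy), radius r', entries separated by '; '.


t1: center (1/14, 1/2), radius 1/42; t2: center (-15/32, -7/16), radius 1/72; t3: center (-17/32, -9/16), radius 1/96; t4: center (1/14, 3/7), radius 1/56

Affine substitution under gamma: radii multiply and t-centers shift.
t1 passes through 2 substitutions, ending at center (1/14, 1/2), radius 1/42
t4 passes through 2 substitutions, ending at center (1/14, 3/7), radius 1/56
t3 passes through 2 substitutions, ending at center (-17/32, -9/16), radius 1/96
t2 passes through 2 substitutions, ending at center (-15/32, -7/16), radius 1/72


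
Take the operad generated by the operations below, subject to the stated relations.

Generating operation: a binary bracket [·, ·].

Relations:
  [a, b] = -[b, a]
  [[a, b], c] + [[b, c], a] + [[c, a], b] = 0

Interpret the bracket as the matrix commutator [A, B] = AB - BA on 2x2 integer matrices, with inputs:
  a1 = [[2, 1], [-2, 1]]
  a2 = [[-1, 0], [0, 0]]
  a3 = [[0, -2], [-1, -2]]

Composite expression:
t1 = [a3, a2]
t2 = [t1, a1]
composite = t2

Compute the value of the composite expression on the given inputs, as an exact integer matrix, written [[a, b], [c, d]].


[a3, a2] = [[0, -2], [1, 0]]
[[a3, a2], a1] = [[3, 2], [1, -3]]

[[3, 2], [1, -3]]


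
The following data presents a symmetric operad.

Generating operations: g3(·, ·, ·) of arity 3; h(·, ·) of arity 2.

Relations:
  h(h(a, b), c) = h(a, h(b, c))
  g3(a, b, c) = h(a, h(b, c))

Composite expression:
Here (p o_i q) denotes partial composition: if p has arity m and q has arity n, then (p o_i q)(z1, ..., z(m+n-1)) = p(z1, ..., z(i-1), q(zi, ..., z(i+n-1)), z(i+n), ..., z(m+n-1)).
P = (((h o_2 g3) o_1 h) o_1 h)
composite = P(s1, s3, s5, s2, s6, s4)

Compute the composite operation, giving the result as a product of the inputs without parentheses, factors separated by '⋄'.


s1 ⋄ s3 ⋄ s5 ⋄ s2 ⋄ s6 ⋄ s4

Associativity of h dissolves the nesting; only the s-input order survives.
h(s1, s3) unparenthesizes to s1 ⋄ s3
h(h(s1, s3), s5) unparenthesizes to s1 ⋄ s3 ⋄ s5
g3(s2, s6, s4) unparenthesizes to s2 ⋄ s6 ⋄ s4
h(h(h(s1, s3), s5), g3(s2, s6, s4)) unparenthesizes to s1 ⋄ s3 ⋄ s5 ⋄ s2 ⋄ s6 ⋄ s4


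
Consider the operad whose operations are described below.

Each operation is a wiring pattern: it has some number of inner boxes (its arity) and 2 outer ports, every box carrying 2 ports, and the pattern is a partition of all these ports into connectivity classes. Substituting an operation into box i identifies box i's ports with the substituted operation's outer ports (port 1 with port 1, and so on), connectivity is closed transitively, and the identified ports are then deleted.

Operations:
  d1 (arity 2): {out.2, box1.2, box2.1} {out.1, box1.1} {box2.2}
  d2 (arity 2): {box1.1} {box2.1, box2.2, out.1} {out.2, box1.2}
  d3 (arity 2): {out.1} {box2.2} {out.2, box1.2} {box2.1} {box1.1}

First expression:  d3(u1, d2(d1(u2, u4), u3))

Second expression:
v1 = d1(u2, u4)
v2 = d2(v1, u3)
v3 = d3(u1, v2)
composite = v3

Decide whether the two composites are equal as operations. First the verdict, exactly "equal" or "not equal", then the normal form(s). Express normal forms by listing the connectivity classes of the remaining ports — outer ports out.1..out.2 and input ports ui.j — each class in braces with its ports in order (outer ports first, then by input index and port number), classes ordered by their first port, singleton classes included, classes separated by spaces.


In normal form, the first expression is {out.1} {out.2, u1.2} {u1.1} {u2.1} {u2.2, u4.1} {u3.1, u3.2} {u4.2}
In normal form, the second expression is {out.1} {out.2, u1.2} {u1.1} {u2.1} {u2.2, u4.1} {u3.1, u3.2} {u4.2}
Both agree, so they are equal.

equal — both sides give {out.1} {out.2, u1.2} {u1.1} {u2.1} {u2.2, u4.1} {u3.1, u3.2} {u4.2}


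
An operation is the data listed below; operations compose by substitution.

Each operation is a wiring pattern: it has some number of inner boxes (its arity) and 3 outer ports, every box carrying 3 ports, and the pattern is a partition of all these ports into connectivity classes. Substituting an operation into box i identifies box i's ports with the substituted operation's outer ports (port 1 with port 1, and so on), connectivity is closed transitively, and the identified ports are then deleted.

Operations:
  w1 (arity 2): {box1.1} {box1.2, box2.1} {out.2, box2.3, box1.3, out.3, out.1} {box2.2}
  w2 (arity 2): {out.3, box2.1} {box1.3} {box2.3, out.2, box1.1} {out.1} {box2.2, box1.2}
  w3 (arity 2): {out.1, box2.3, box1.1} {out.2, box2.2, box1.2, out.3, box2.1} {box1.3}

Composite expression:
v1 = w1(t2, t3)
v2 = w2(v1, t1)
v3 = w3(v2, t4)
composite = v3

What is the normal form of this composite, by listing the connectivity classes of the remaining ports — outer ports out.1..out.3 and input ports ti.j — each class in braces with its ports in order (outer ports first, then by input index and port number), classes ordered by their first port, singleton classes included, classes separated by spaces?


Treat the ports identified at w3 as solder joints: merge, then drop.
after w1, the pattern on (t2, t3) reads {out.1, out.2, out.3, t2.3, t3.3} {t2.1} {t2.2, t3.1} {t3.2} (out.j = its outer ports)
after w2, the pattern on (t2, t3, t1) reads {out.1} {out.2, t1.2, t1.3, t2.3, t3.3} {out.3, t1.1} {t2.1} {t2.2, t3.1} {t3.2} (out.j = its outer ports)
after w3, the pattern on (t2, t3, t1, t4) reads {out.1, t4.3} {out.2, out.3, t1.2, t1.3, t2.3, t3.3, t4.1, t4.2} {t1.1} {t2.1} {t2.2, t3.1} {t3.2} (out.j = its outer ports)

{out.1, t4.3} {out.2, out.3, t1.2, t1.3, t2.3, t3.3, t4.1, t4.2} {t1.1} {t2.1} {t2.2, t3.1} {t3.2}


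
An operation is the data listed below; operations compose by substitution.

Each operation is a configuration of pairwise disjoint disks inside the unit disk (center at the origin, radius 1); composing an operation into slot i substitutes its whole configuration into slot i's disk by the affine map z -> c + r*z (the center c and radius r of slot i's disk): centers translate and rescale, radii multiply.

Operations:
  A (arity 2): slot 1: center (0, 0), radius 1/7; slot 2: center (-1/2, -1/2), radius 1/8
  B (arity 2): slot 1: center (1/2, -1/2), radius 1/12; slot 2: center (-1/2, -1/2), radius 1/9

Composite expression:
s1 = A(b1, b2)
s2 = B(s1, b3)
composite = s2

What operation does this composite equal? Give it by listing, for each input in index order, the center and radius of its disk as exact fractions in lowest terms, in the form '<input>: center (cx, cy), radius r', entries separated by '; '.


Follow each b-input down from B: c' goes to c + r*c', radius to r*r'.
input b1: applying the 2 nested substitutions gives center (1/2, -1/2), radius 1/84
input b2: applying the 2 nested substitutions gives center (11/24, -13/24), radius 1/96
input b3: applying the 1 nested substitution gives center (-1/2, -1/2), radius 1/9

b1: center (1/2, -1/2), radius 1/84; b2: center (11/24, -13/24), radius 1/96; b3: center (-1/2, -1/2), radius 1/9


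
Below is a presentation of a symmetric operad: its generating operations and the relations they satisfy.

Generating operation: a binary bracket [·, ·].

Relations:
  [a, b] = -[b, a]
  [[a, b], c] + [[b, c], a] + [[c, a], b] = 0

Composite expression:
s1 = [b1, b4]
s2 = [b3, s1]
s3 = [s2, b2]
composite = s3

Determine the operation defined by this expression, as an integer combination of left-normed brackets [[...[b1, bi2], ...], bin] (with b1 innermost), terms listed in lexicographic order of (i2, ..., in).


-[[[b1, b4], b3], b2]


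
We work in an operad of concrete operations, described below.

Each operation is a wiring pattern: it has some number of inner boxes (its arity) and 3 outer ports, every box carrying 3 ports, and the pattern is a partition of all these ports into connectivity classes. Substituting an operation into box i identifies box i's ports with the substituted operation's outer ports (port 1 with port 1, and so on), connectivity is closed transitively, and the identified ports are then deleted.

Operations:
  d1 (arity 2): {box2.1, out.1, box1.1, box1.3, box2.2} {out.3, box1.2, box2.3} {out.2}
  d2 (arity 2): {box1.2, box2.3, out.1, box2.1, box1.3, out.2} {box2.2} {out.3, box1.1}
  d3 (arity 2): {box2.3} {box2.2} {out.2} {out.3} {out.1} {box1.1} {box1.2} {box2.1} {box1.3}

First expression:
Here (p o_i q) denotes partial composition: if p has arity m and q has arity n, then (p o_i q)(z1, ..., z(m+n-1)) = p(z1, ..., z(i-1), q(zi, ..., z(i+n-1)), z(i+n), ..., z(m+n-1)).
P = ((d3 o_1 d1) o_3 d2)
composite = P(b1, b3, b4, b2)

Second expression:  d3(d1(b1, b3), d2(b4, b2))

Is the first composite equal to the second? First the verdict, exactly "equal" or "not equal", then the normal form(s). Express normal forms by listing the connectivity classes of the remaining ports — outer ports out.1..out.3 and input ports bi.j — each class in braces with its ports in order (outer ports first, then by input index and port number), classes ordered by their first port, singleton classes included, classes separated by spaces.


equal; the common form is {out.1} {out.2} {out.3} {b1.1, b1.3, b3.1, b3.2} {b1.2, b3.3} {b2.1, b2.3, b4.2, b4.3} {b2.2} {b4.1}

In normal form, the first expression is {out.1} {out.2} {out.3} {b1.1, b1.3, b3.1, b3.2} {b1.2, b3.3} {b2.1, b2.3, b4.2, b4.3} {b2.2} {b4.1}
In normal form, the second expression is {out.1} {out.2} {out.3} {b1.1, b1.3, b3.1, b3.2} {b1.2, b3.3} {b2.1, b2.3, b4.2, b4.3} {b2.2} {b4.1}
The forms coincide; equal.


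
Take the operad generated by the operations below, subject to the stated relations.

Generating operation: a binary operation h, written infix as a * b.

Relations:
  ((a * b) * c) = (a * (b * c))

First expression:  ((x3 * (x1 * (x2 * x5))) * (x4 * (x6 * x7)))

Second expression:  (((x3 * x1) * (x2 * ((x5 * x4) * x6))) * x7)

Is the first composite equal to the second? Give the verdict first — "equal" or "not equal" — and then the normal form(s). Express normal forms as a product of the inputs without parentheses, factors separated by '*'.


equal — both sides give x3 * x1 * x2 * x5 * x4 * x6 * x7

Normal form of the first expression: x3 * x1 * x2 * x5 * x4 * x6 * x7
Normal form of the second expression: x3 * x1 * x2 * x5 * x4 * x6 * x7
Same normal form: equal.


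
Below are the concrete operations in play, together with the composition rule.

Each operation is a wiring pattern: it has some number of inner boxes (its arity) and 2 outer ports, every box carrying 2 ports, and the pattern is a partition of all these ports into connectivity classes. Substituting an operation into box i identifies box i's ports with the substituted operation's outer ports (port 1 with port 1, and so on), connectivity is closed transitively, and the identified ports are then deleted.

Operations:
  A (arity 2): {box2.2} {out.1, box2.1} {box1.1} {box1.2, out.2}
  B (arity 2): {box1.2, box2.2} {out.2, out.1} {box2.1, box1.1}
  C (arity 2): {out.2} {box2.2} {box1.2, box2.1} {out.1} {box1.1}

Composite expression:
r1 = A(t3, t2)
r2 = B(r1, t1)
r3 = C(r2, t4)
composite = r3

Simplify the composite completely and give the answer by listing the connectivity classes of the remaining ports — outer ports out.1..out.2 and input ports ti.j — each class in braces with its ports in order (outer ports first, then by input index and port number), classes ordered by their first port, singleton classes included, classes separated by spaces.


{out.1} {out.2} {t1.1, t2.1} {t1.2, t3.2} {t2.2} {t3.1} {t4.1} {t4.2}


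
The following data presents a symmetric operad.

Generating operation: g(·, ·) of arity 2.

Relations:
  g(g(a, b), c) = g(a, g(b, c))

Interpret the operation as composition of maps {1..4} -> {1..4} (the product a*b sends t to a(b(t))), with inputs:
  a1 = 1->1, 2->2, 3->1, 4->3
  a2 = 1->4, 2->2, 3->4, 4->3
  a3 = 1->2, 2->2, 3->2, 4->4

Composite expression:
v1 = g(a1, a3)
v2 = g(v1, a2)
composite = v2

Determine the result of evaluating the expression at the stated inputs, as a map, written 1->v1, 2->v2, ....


1->3, 2->2, 3->3, 4->2

g(a1, a3) = 1->2, 2->2, 3->2, 4->3
g(g(a1, a3), a2) = 1->3, 2->2, 3->3, 4->2


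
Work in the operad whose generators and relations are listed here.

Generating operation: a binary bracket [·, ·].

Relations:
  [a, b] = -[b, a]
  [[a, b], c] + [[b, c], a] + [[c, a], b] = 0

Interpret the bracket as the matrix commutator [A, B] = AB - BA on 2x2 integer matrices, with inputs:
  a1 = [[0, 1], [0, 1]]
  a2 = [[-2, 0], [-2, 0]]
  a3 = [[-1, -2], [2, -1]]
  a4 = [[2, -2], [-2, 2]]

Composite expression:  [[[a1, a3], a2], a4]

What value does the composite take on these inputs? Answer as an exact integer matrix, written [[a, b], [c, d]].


[[0, 16], [-16, 0]]

[a1, a3] = [[2, 2], [2, -2]]
[[a1, a3], a2] = [[-4, 4], [4, 4]]
[[[a1, a3], a2], a4] = [[0, 16], [-16, 0]]
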